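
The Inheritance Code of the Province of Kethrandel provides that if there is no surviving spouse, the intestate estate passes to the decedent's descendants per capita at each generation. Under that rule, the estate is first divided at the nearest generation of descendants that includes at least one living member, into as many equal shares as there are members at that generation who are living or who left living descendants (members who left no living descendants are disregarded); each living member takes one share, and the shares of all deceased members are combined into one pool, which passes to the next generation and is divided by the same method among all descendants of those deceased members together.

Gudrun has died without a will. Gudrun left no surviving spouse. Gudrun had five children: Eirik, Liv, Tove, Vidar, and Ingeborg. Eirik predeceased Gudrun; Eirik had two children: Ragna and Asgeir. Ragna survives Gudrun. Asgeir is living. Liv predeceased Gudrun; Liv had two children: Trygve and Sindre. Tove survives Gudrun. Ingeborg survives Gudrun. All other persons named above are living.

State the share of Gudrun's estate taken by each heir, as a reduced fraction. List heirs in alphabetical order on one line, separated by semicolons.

Asgeir 1/10; Ingeborg 1/5; Ragna 1/10; Sindre 1/10; Tove 1/5; Trygve 1/10; Vidar 1/5

There is no surviving spouse, so the entire estate passes to Gudrun's descendants per capita at each generation.
At generation 1 (Eirik, Liv, Tove, Vidar, Ingeborg) there are 5 shares of (1)/5 = 1/5 each.
Living: Tove, Vidar, and Ingeborg — each takes 1/5.
Deceased: Eirik and Liv. Their combined 2/5 is pooled and carried to generation 2.
At generation 2 (Ragna, Asgeir, Trygve, Sindre) there are 4 shares of (2/5)/4 = 1/10 each.
Living: Ragna, Asgeir, Trygve, and Sindre — each takes 1/10.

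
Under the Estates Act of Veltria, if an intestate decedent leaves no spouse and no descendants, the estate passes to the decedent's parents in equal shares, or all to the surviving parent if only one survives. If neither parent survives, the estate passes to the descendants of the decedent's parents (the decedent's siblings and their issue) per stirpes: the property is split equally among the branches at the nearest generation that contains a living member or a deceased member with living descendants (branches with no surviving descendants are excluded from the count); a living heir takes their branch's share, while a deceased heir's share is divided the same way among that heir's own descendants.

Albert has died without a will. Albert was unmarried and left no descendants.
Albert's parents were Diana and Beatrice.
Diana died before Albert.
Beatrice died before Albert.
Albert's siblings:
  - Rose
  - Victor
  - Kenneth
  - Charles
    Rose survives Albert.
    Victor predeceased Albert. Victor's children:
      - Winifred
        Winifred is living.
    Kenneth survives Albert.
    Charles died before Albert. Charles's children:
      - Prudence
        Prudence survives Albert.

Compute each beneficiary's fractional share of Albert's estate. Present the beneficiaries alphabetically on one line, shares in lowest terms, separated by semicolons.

Kenneth 1/4; Prudence 1/4; Rose 1/4; Winifred 1/4

Neither parent survives and there are no descendants, so the estate passes to Albert's siblings and their issue per stirpes.
The estate is divided into 4 equal shares of 1/4 among Rose, Victor, Kenneth, Charles.
Rose is living and takes 1/4.
Victor predeceased; the 1/4 allotted to Victor's branch passes to Victor's issue by representation.
Winifred is the sole taker at this level and receives the full 1/4.
Kenneth is living and takes 1/4.
Charles predeceased; the 1/4 allotted to Charles's branch passes to Charles's issue by representation.
Prudence is the sole taker at this level and receives the full 1/4.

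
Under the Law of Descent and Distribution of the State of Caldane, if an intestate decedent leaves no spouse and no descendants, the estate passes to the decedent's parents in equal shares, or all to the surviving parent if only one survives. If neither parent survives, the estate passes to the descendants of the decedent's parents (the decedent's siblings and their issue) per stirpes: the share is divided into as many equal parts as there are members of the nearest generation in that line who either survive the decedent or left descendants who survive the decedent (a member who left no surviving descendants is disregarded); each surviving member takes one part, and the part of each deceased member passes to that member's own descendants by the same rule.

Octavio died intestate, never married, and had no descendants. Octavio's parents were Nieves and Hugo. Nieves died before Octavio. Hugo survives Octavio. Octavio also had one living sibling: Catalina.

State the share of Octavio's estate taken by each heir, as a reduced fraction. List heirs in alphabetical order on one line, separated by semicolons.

Only one parent, Hugo, survives, so Hugo takes the entire estate. The siblings take nothing because a surviving parent has priority.

Hugo 1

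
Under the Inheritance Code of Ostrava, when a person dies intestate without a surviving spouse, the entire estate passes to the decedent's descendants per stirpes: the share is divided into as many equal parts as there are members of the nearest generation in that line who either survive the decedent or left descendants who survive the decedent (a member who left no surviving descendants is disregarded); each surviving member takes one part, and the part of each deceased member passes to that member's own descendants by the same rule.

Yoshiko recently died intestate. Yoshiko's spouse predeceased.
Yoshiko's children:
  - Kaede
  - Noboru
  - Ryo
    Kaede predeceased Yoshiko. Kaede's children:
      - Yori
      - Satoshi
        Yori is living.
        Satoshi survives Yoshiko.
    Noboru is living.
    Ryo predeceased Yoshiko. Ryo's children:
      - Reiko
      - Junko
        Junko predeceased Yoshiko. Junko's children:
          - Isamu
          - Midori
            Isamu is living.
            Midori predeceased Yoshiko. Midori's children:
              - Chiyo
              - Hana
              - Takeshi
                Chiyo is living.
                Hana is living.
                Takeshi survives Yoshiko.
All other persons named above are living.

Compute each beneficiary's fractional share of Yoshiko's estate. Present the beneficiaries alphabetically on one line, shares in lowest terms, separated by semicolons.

Chiyo 1/36; Hana 1/36; Isamu 1/12; Noboru 1/3; Reiko 1/6; Satoshi 1/6; Takeshi 1/36; Yori 1/6

There is no surviving spouse, so the entire estate passes to Yoshiko's descendants per stirpes.
The estate is divided into 3 equal shares of 1/3 among Kaede, Noboru, Ryo.
Kaede predeceased; the 1/3 allotted to Kaede's branch passes to Kaede's issue by representation.
The 1/3 is divided into 2 equal shares of 1/6 among Yori, Satoshi.
Yori is living and takes 1/6.
Satoshi is living and takes 1/6.
Noboru is living and takes 1/3.
Ryo predeceased; the 1/3 allotted to Ryo's branch passes to Ryo's issue by representation.
The 1/3 is divided into 2 equal shares of 1/6 among Reiko, Junko.
Reiko is living and takes 1/6.
Junko predeceased; the 1/6 allotted to Junko's branch passes to Junko's issue by representation.
The 1/6 is divided into 2 equal shares of 1/12 among Isamu, Midori.
Isamu is living and takes 1/12.
Midori predeceased; the 1/12 allotted to Midori's branch passes to Midori's issue by representation.
The 1/12 is divided into 3 equal shares of 1/36 among Chiyo, Hana, Takeshi.
Chiyo is living and takes 1/36.
Hana is living and takes 1/36.
Takeshi is living and takes 1/36.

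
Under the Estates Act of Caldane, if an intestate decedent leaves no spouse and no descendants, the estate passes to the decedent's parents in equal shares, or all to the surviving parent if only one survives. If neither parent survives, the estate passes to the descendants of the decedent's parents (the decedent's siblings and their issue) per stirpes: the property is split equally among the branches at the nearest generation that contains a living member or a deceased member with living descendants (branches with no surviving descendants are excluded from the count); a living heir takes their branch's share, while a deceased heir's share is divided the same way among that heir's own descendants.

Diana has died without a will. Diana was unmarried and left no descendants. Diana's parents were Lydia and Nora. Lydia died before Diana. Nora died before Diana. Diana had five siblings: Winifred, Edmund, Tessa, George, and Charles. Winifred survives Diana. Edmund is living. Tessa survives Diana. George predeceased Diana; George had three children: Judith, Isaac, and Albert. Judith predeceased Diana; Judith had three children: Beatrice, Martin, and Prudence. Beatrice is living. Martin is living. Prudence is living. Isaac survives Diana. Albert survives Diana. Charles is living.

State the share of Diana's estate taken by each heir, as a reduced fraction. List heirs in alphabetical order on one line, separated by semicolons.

Albert 1/15; Beatrice 1/45; Charles 1/5; Edmund 1/5; Isaac 1/15; Martin 1/45; Prudence 1/45; Tessa 1/5; Winifred 1/5

Neither parent survives and there are no descendants, so the estate passes to Diana's siblings and their issue per stirpes.
The estate is divided into 5 equal shares of 1/5 among Winifred, Edmund, Tessa, George, Charles.
Winifred is living and takes 1/5.
Edmund is living and takes 1/5.
Tessa is living and takes 1/5.
George predeceased; the 1/5 allotted to George's branch passes to George's issue by representation.
The 1/5 is divided into 3 equal shares of 1/15 among Judith, Isaac, Albert.
Judith predeceased; the 1/15 allotted to Judith's branch passes to Judith's issue by representation.
The 1/15 is divided into 3 equal shares of 1/45 among Beatrice, Martin, Prudence.
Beatrice is living and takes 1/45.
Martin is living and takes 1/45.
Prudence is living and takes 1/45.
Isaac is living and takes 1/15.
Albert is living and takes 1/15.
Charles is living and takes 1/5.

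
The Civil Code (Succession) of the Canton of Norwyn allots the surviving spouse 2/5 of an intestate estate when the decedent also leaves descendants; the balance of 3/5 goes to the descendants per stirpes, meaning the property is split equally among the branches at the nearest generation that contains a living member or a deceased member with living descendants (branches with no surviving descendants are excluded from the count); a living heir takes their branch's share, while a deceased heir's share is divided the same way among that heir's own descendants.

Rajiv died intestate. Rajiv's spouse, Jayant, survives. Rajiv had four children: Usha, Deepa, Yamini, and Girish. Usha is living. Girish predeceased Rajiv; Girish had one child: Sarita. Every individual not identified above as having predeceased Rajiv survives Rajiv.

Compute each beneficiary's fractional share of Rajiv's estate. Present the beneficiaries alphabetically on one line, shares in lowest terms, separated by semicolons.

Deepa 3/20; Jayant 2/5; Sarita 3/20; Usha 3/20; Yamini 3/20

Jayant, as surviving spouse, takes 2/5.
The remaining 3/5 passes to Rajiv's descendants per stirpes.
The 3/5 is divided into 4 equal shares of 3/20 among Usha, Deepa, Yamini, Girish.
Usha is living and takes 3/20.
Deepa is living and takes 3/20.
Yamini is living and takes 3/20.
Girish predeceased; the 3/20 allotted to Girish's branch passes to Girish's issue by representation.
Sarita is the sole taker at this level and receives the full 3/20.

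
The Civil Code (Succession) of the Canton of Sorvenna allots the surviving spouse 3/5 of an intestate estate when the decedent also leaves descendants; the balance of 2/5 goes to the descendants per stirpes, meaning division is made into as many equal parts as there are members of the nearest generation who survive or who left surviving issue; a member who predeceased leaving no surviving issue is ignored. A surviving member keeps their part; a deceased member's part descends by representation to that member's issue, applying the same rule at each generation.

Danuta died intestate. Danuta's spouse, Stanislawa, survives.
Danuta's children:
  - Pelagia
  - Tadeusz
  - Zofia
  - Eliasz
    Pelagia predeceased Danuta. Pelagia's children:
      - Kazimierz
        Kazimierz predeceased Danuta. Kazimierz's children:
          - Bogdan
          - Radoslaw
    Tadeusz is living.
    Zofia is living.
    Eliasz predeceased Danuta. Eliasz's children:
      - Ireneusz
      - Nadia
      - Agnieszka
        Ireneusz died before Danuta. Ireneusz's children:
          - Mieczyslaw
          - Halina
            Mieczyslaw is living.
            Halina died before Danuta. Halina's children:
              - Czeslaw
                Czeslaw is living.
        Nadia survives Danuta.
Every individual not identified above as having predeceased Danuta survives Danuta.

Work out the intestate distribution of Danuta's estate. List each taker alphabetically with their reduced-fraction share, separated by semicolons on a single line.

Agnieszka 1/30; Bogdan 1/20; Czeslaw 1/60; Mieczyslaw 1/60; Nadia 1/30; Radoslaw 1/20; Stanislawa 3/5; Tadeusz 1/10; Zofia 1/10

Stanislawa, as surviving spouse, takes 3/5.
The remaining 2/5 passes to Danuta's descendants per stirpes.
The 2/5 is divided into 4 equal shares of 1/10 among Pelagia, Tadeusz, Zofia, Eliasz.
Pelagia predeceased; the 1/10 allotted to Pelagia's branch passes to Pelagia's issue by representation.
Kazimierz's line is the sole branch at this level, so the full 1/10 passes to Kazimierz's issue by representation.
The 1/10 is divided into 2 equal shares of 1/20 among Bogdan, Radoslaw.
Bogdan is living and takes 1/20.
Radoslaw is living and takes 1/20.
Tadeusz is living and takes 1/10.
Zofia is living and takes 1/10.
Eliasz predeceased; the 1/10 allotted to Eliasz's branch passes to Eliasz's issue by representation.
The 1/10 is divided into 3 equal shares of 1/30 among Ireneusz, Nadia, Agnieszka.
Ireneusz predeceased; the 1/30 allotted to Ireneusz's branch passes to Ireneusz's issue by representation.
The 1/30 is divided into 2 equal shares of 1/60 among Mieczyslaw, Halina.
Mieczyslaw is living and takes 1/60.
Halina predeceased; the 1/60 allotted to Halina's branch passes to Halina's issue by representation.
Czeslaw is the sole taker at this level and receives the full 1/60.
Nadia is living and takes 1/30.
Agnieszka is living and takes 1/30.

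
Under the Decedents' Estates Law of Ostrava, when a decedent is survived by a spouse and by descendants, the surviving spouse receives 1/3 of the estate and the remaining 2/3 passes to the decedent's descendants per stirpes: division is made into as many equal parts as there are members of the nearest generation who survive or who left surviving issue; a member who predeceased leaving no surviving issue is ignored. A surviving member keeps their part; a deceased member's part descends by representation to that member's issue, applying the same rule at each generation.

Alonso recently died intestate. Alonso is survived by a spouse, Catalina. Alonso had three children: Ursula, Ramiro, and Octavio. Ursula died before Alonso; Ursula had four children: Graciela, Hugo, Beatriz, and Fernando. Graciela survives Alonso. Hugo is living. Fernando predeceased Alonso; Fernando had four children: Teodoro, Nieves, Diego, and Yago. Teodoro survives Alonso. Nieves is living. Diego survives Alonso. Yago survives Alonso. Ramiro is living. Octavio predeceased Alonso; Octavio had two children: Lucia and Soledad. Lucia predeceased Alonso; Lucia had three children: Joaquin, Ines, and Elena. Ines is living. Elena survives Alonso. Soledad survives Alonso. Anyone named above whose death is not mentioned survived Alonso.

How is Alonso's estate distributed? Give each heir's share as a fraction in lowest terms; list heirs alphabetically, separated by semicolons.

Catalina, as surviving spouse, takes 1/3.
The remaining 2/3 passes to Alonso's descendants per stirpes.
The 2/3 is divided into 3 equal shares of 2/9 among Ursula, Ramiro, Octavio.
Ursula predeceased; the 2/9 allotted to Ursula's branch passes to Ursula's issue by representation.
The 2/9 is divided into 4 equal shares of 1/18 among Graciela, Hugo, Beatriz, Fernando.
Graciela is living and takes 1/18.
Hugo is living and takes 1/18.
Beatriz is living and takes 1/18.
Fernando predeceased; the 1/18 allotted to Fernando's branch passes to Fernando's issue by representation.
The 1/18 is divided into 4 equal shares of 1/72 among Teodoro, Nieves, Diego, Yago.
Teodoro is living and takes 1/72.
Nieves is living and takes 1/72.
Diego is living and takes 1/72.
Yago is living and takes 1/72.
Ramiro is living and takes 2/9.
Octavio predeceased; the 2/9 allotted to Octavio's branch passes to Octavio's issue by representation.
The 2/9 is divided into 2 equal shares of 1/9 among Lucia, Soledad.
Lucia predeceased; the 1/9 allotted to Lucia's branch passes to Lucia's issue by representation.
The 1/9 is divided into 3 equal shares of 1/27 among Joaquin, Ines, Elena.
Joaquin is living and takes 1/27.
Ines is living and takes 1/27.
Elena is living and takes 1/27.
Soledad is living and takes 1/9.

Beatriz 1/18; Catalina 1/3; Diego 1/72; Elena 1/27; Graciela 1/18; Hugo 1/18; Ines 1/27; Joaquin 1/27; Nieves 1/72; Ramiro 2/9; Soledad 1/9; Teodoro 1/72; Yago 1/72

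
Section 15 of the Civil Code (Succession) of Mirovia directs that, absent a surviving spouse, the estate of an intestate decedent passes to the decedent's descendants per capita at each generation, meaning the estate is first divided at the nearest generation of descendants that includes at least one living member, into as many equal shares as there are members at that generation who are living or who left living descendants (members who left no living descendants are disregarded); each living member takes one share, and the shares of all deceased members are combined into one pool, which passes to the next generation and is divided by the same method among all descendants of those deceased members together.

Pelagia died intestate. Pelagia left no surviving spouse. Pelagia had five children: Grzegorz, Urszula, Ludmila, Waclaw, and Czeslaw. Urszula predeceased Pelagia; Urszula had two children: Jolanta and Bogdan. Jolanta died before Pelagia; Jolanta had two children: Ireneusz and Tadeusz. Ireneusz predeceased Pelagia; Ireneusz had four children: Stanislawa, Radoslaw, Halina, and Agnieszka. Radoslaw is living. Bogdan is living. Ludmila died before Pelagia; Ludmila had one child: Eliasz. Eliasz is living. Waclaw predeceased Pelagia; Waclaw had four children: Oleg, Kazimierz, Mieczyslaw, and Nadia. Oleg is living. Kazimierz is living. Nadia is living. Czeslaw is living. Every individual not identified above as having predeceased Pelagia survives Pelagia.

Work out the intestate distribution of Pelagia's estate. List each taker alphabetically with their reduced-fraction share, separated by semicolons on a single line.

There is no surviving spouse, so the entire estate passes to Pelagia's descendants per capita at each generation.
At generation 1 (Grzegorz, Urszula, Ludmila, Waclaw, Czeslaw) there are 5 shares of (1)/5 = 1/5 each.
Living: Grzegorz and Czeslaw — each takes 1/5.
Deceased: Urszula, Ludmila, and Waclaw. Their combined 3/5 is pooled and carried to generation 2.
At generation 2 (Jolanta, Bogdan, Eliasz, Oleg, Kazimierz, Mieczyslaw, Nadia) there are 7 shares of (3/5)/7 = 3/35 each.
Living: Bogdan, Eliasz, Oleg, Kazimierz, Mieczyslaw, and Nadia — each takes 3/35.
Deceased: Jolanta. That 3/35 share is carried to generation 3.
At generation 3 (Ireneusz, Tadeusz) there are 2 shares of (3/35)/2 = 3/70 each.
Living: Tadeusz — each takes 3/70.
Deceased: Ireneusz. That 3/70 share is carried to generation 4.
At generation 4 (Stanislawa, Radoslaw, Halina, Agnieszka) there are 4 shares of (3/70)/4 = 3/280 each.
Living: Stanislawa, Radoslaw, Halina, and Agnieszka — each takes 3/280.

Agnieszka 3/280; Bogdan 3/35; Czeslaw 1/5; Eliasz 3/35; Grzegorz 1/5; Halina 3/280; Kazimierz 3/35; Mieczyslaw 3/35; Nadia 3/35; Oleg 3/35; Radoslaw 3/280; Stanislawa 3/280; Tadeusz 3/70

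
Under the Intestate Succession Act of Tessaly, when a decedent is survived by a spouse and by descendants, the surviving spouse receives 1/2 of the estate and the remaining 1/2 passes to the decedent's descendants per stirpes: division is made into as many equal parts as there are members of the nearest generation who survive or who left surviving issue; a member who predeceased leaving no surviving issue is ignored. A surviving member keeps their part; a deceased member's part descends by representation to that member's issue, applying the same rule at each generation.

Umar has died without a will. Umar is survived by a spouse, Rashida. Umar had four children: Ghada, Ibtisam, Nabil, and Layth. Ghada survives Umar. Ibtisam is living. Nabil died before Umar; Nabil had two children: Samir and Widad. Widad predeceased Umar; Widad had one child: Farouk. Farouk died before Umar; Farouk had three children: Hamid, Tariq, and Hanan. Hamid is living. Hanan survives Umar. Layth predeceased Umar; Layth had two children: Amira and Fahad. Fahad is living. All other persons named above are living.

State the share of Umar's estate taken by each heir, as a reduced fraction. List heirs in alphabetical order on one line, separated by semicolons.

Amira 1/16; Fahad 1/16; Ghada 1/8; Hamid 1/48; Hanan 1/48; Ibtisam 1/8; Rashida 1/2; Samir 1/16; Tariq 1/48

Rashida, as surviving spouse, takes 1/2.
The remaining 1/2 passes to Umar's descendants per stirpes.
The 1/2 is divided into 4 equal shares of 1/8 among Ghada, Ibtisam, Nabil, Layth.
Ghada is living and takes 1/8.
Ibtisam is living and takes 1/8.
Nabil predeceased; the 1/8 allotted to Nabil's branch passes to Nabil's issue by representation.
The 1/8 is divided into 2 equal shares of 1/16 among Samir, Widad.
Samir is living and takes 1/16.
Widad predeceased; the 1/16 allotted to Widad's branch passes to Widad's issue by representation.
Farouk's line is the sole branch at this level, so the full 1/16 passes to Farouk's issue by representation.
The 1/16 is divided into 3 equal shares of 1/48 among Hamid, Tariq, Hanan.
Hamid is living and takes 1/48.
Tariq is living and takes 1/48.
Hanan is living and takes 1/48.
Layth predeceased; the 1/8 allotted to Layth's branch passes to Layth's issue by representation.
The 1/8 is divided into 2 equal shares of 1/16 among Amira, Fahad.
Amira is living and takes 1/16.
Fahad is living and takes 1/16.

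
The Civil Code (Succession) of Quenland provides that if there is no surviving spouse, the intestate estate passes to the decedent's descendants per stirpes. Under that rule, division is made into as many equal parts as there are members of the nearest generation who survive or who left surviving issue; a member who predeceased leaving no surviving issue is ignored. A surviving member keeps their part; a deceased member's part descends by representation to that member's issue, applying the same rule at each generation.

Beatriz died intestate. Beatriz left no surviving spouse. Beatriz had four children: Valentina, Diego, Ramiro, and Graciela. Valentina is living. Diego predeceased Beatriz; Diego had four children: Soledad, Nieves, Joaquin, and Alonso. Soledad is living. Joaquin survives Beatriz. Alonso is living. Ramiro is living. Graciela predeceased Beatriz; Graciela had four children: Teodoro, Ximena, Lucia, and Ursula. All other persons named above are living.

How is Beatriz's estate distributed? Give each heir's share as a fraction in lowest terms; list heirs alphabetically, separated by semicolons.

There is no surviving spouse, so the entire estate passes to Beatriz's descendants per stirpes.
The estate is divided into 4 equal shares of 1/4 among Valentina, Diego, Ramiro, Graciela.
Valentina is living and takes 1/4.
Diego predeceased; the 1/4 allotted to Diego's branch passes to Diego's issue by representation.
The 1/4 is divided into 4 equal shares of 1/16 among Soledad, Nieves, Joaquin, Alonso.
Soledad is living and takes 1/16.
Nieves is living and takes 1/16.
Joaquin is living and takes 1/16.
Alonso is living and takes 1/16.
Ramiro is living and takes 1/4.
Graciela predeceased; the 1/4 allotted to Graciela's branch passes to Graciela's issue by representation.
The 1/4 is divided into 4 equal shares of 1/16 among Teodoro, Ximena, Lucia, Ursula.
Teodoro is living and takes 1/16.
Ximena is living and takes 1/16.
Lucia is living and takes 1/16.
Ursula is living and takes 1/16.

Alonso 1/16; Joaquin 1/16; Lucia 1/16; Nieves 1/16; Ramiro 1/4; Soledad 1/16; Teodoro 1/16; Ursula 1/16; Valentina 1/4; Ximena 1/16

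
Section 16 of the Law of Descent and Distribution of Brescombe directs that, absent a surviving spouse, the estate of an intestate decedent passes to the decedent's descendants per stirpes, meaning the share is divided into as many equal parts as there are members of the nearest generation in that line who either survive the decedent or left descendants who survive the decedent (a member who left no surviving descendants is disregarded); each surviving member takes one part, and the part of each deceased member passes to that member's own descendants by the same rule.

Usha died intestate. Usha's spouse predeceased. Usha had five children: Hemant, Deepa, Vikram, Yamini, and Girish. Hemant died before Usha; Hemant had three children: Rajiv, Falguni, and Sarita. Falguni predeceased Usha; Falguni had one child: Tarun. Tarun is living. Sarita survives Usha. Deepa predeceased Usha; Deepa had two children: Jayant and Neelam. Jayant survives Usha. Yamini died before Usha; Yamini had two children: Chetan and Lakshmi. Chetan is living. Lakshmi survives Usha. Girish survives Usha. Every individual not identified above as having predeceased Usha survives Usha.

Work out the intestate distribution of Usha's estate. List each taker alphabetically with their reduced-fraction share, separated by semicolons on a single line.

Chetan 1/10; Girish 1/5; Jayant 1/10; Lakshmi 1/10; Neelam 1/10; Rajiv 1/15; Sarita 1/15; Tarun 1/15; Vikram 1/5

There is no surviving spouse, so the entire estate passes to Usha's descendants per stirpes.
The estate is divided into 5 equal shares of 1/5 among Hemant, Deepa, Vikram, Yamini, Girish.
Hemant predeceased; the 1/5 allotted to Hemant's branch passes to Hemant's issue by representation.
The 1/5 is divided into 3 equal shares of 1/15 among Rajiv, Falguni, Sarita.
Rajiv is living and takes 1/15.
Falguni predeceased; the 1/15 allotted to Falguni's branch passes to Falguni's issue by representation.
Tarun is the sole taker at this level and receives the full 1/15.
Sarita is living and takes 1/15.
Deepa predeceased; the 1/5 allotted to Deepa's branch passes to Deepa's issue by representation.
The 1/5 is divided into 2 equal shares of 1/10 among Jayant, Neelam.
Jayant is living and takes 1/10.
Neelam is living and takes 1/10.
Vikram is living and takes 1/5.
Yamini predeceased; the 1/5 allotted to Yamini's branch passes to Yamini's issue by representation.
The 1/5 is divided into 2 equal shares of 1/10 among Chetan, Lakshmi.
Chetan is living and takes 1/10.
Lakshmi is living and takes 1/10.
Girish is living and takes 1/5.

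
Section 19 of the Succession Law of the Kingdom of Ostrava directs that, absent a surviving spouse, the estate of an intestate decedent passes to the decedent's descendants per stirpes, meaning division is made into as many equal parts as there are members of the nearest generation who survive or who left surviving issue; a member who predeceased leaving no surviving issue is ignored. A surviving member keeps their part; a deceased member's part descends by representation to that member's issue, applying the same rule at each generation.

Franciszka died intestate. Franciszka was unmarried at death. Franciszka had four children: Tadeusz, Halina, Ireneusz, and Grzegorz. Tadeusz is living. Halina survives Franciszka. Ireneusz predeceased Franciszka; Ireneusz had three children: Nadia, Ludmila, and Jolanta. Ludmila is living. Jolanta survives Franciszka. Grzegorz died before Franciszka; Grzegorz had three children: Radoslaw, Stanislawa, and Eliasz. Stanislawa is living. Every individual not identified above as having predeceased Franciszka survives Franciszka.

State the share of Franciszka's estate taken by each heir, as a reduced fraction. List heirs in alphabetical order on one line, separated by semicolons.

There is no surviving spouse, so the entire estate passes to Franciszka's descendants per stirpes.
The estate is divided into 4 equal shares of 1/4 among Tadeusz, Halina, Ireneusz, Grzegorz.
Tadeusz is living and takes 1/4.
Halina is living and takes 1/4.
Ireneusz predeceased; the 1/4 allotted to Ireneusz's branch passes to Ireneusz's issue by representation.
The 1/4 is divided into 3 equal shares of 1/12 among Nadia, Ludmila, Jolanta.
Nadia is living and takes 1/12.
Ludmila is living and takes 1/12.
Jolanta is living and takes 1/12.
Grzegorz predeceased; the 1/4 allotted to Grzegorz's branch passes to Grzegorz's issue by representation.
The 1/4 is divided into 3 equal shares of 1/12 among Radoslaw, Stanislawa, Eliasz.
Radoslaw is living and takes 1/12.
Stanislawa is living and takes 1/12.
Eliasz is living and takes 1/12.

Eliasz 1/12; Halina 1/4; Jolanta 1/12; Ludmila 1/12; Nadia 1/12; Radoslaw 1/12; Stanislawa 1/12; Tadeusz 1/4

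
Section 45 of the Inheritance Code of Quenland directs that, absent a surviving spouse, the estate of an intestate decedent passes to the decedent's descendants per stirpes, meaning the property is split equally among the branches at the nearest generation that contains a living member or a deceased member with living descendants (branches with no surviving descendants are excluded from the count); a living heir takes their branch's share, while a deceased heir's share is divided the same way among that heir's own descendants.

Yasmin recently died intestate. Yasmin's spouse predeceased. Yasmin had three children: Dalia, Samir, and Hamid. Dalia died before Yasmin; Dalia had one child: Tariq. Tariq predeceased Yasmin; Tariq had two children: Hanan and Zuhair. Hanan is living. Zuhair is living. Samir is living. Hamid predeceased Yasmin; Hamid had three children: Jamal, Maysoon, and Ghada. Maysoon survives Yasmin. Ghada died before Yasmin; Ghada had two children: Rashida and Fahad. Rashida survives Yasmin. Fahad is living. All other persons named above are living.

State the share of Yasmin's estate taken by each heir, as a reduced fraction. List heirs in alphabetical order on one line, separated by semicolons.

Fahad 1/18; Hanan 1/6; Jamal 1/9; Maysoon 1/9; Rashida 1/18; Samir 1/3; Zuhair 1/6

There is no surviving spouse, so the entire estate passes to Yasmin's descendants per stirpes.
The estate is divided into 3 equal shares of 1/3 among Dalia, Samir, Hamid.
Dalia predeceased; the 1/3 allotted to Dalia's branch passes to Dalia's issue by representation.
Tariq's line is the sole branch at this level, so the full 1/3 passes to Tariq's issue by representation.
The 1/3 is divided into 2 equal shares of 1/6 among Hanan, Zuhair.
Hanan is living and takes 1/6.
Zuhair is living and takes 1/6.
Samir is living and takes 1/3.
Hamid predeceased; the 1/3 allotted to Hamid's branch passes to Hamid's issue by representation.
The 1/3 is divided into 3 equal shares of 1/9 among Jamal, Maysoon, Ghada.
Jamal is living and takes 1/9.
Maysoon is living and takes 1/9.
Ghada predeceased; the 1/9 allotted to Ghada's branch passes to Ghada's issue by representation.
The 1/9 is divided into 2 equal shares of 1/18 among Rashida, Fahad.
Rashida is living and takes 1/18.
Fahad is living and takes 1/18.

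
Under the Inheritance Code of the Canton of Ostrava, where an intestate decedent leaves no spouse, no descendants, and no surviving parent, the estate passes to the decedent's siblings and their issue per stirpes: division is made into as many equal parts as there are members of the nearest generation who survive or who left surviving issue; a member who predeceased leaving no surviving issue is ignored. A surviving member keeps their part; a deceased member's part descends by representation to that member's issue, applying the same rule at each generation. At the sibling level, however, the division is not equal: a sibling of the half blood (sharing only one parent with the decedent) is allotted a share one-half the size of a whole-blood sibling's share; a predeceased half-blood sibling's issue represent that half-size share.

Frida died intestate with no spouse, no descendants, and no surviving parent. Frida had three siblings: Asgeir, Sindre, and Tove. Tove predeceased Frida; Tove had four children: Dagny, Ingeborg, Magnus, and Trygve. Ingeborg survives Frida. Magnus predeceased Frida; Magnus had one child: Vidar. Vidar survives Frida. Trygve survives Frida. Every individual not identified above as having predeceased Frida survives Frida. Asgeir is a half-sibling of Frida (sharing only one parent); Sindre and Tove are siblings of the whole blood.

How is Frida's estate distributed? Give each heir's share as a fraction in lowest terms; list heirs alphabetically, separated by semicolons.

No spouse, descendants, or parent survives, so the estate passes to Frida's siblings per stirpes.
Half-blood siblings count for one-half the weight of whole-blood siblings at the initial division.
Dividing 1 in proportion to weights (total weight 5/2): Asgeir (weight 1/2) → 1/5; Sindre (weight 1) → 2/5; Tove (weight 1) → 2/5.
Asgeir is living and takes 1/5.
Sindre is living and takes 2/5.
Tove predeceased; the 2/5 allotted to Tove's branch passes to Tove's issue by representation.
The 2/5 is divided into 4 equal shares of 1/10 among Dagny, Ingeborg, Magnus, Trygve.
Dagny is living and takes 1/10.
Ingeborg is living and takes 1/10.
Magnus predeceased; the 1/10 allotted to Magnus's branch passes to Magnus's issue by representation.
Vidar is the sole taker at this level and receives the full 1/10.
Trygve is living and takes 1/10.

Asgeir 1/5; Dagny 1/10; Ingeborg 1/10; Sindre 2/5; Trygve 1/10; Vidar 1/10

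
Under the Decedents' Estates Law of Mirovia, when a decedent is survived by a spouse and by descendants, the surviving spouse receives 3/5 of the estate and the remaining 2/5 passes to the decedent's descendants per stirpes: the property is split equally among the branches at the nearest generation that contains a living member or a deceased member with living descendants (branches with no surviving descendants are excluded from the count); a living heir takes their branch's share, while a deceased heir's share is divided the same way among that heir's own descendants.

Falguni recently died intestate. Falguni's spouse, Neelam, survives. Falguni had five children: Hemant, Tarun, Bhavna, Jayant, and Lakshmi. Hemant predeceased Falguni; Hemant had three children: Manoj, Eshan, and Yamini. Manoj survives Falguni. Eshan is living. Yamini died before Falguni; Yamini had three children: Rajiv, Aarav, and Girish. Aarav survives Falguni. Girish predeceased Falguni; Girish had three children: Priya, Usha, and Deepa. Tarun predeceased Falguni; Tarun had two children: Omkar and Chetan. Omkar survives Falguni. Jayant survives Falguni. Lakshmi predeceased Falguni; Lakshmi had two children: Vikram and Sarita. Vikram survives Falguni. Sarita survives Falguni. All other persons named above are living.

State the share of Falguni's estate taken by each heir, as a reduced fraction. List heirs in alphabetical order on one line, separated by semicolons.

Neelam, as surviving spouse, takes 3/5.
The remaining 2/5 passes to Falguni's descendants per stirpes.
The 2/5 is divided into 5 equal shares of 2/25 among Hemant, Tarun, Bhavna, Jayant, Lakshmi.
Hemant predeceased; the 2/25 allotted to Hemant's branch passes to Hemant's issue by representation.
The 2/25 is divided into 3 equal shares of 2/75 among Manoj, Eshan, Yamini.
Manoj is living and takes 2/75.
Eshan is living and takes 2/75.
Yamini predeceased; the 2/75 allotted to Yamini's branch passes to Yamini's issue by representation.
The 2/75 is divided into 3 equal shares of 2/225 among Rajiv, Aarav, Girish.
Rajiv is living and takes 2/225.
Aarav is living and takes 2/225.
Girish predeceased; the 2/225 allotted to Girish's branch passes to Girish's issue by representation.
The 2/225 is divided into 3 equal shares of 2/675 among Priya, Usha, Deepa.
Priya is living and takes 2/675.
Usha is living and takes 2/675.
Deepa is living and takes 2/675.
Tarun predeceased; the 2/25 allotted to Tarun's branch passes to Tarun's issue by representation.
The 2/25 is divided into 2 equal shares of 1/25 among Omkar, Chetan.
Omkar is living and takes 1/25.
Chetan is living and takes 1/25.
Bhavna is living and takes 2/25.
Jayant is living and takes 2/25.
Lakshmi predeceased; the 2/25 allotted to Lakshmi's branch passes to Lakshmi's issue by representation.
The 2/25 is divided into 2 equal shares of 1/25 among Vikram, Sarita.
Vikram is living and takes 1/25.
Sarita is living and takes 1/25.

Aarav 2/225; Bhavna 2/25; Chetan 1/25; Deepa 2/675; Eshan 2/75; Jayant 2/25; Manoj 2/75; Neelam 3/5; Omkar 1/25; Priya 2/675; Rajiv 2/225; Sarita 1/25; Usha 2/675; Vikram 1/25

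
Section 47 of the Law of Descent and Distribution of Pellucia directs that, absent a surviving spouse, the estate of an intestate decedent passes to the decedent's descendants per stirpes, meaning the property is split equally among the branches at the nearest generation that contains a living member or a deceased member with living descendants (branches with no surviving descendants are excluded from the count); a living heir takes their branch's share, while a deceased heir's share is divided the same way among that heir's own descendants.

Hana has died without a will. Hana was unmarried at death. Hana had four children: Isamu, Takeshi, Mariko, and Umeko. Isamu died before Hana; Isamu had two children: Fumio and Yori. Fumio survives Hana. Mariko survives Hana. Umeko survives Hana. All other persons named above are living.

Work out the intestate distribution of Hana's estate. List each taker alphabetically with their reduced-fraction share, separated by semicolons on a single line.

There is no surviving spouse, so the entire estate passes to Hana's descendants per stirpes.
The estate is divided into 4 equal shares of 1/4 among Isamu, Takeshi, Mariko, Umeko.
Isamu predeceased; the 1/4 allotted to Isamu's branch passes to Isamu's issue by representation.
The 1/4 is divided into 2 equal shares of 1/8 among Fumio, Yori.
Fumio is living and takes 1/8.
Yori is living and takes 1/8.
Takeshi is living and takes 1/4.
Mariko is living and takes 1/4.
Umeko is living and takes 1/4.

Fumio 1/8; Mariko 1/4; Takeshi 1/4; Umeko 1/4; Yori 1/8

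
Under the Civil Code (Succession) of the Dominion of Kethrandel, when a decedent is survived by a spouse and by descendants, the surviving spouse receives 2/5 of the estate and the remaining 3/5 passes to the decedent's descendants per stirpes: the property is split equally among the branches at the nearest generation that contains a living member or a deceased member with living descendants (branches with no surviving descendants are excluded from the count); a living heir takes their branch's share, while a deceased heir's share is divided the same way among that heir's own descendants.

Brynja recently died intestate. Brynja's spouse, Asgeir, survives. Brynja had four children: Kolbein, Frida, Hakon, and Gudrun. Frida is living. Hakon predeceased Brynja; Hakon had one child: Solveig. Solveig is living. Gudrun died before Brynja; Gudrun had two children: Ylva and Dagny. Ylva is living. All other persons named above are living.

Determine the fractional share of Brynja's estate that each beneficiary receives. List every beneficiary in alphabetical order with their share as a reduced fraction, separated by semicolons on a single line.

Asgeir, as surviving spouse, takes 2/5.
The remaining 3/5 passes to Brynja's descendants per stirpes.
The 3/5 is divided into 4 equal shares of 3/20 among Kolbein, Frida, Hakon, Gudrun.
Kolbein is living and takes 3/20.
Frida is living and takes 3/20.
Hakon predeceased; the 3/20 allotted to Hakon's branch passes to Hakon's issue by representation.
Solveig is the sole taker at this level and receives the full 3/20.
Gudrun predeceased; the 3/20 allotted to Gudrun's branch passes to Gudrun's issue by representation.
The 3/20 is divided into 2 equal shares of 3/40 among Ylva, Dagny.
Ylva is living and takes 3/40.
Dagny is living and takes 3/40.

Asgeir 2/5; Dagny 3/40; Frida 3/20; Kolbein 3/20; Solveig 3/20; Ylva 3/40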